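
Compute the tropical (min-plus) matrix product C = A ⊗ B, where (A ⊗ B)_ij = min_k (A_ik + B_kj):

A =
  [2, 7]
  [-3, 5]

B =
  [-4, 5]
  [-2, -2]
A ⊗ B =
  [-2, 5]
  [-7, 2]

Apply the min-plus product entry-by-entry:
  C[0][0] = min over k of (A[0][0] + B[0][0] = 2 + -4 = -2, A[0][1] + B[1][0] = 7 + -2 = 5) = -2 (attained at k = 0)
  C[0][1] = min over k of (A[0][0] + B[0][1] = 2 + 5 = 7, A[0][1] + B[1][1] = 7 + -2 = 5) = 5 (attained at k = 1)
  C[1][0] = min over k of (A[1][0] + B[0][0] = -3 + -4 = -7, A[1][1] + B[1][0] = 5 + -2 = 3) = -7 (attained at k = 0)
  C[1][1] = min over k of (A[1][0] + B[0][1] = -3 + 5 = 2, A[1][1] + B[1][1] = 5 + -2 = 3) = 2 (attained at k = 0)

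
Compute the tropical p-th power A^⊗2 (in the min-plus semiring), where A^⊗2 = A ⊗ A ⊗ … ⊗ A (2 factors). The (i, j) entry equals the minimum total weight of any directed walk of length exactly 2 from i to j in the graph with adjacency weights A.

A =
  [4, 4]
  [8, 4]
A^⊗2 =
  [8, 8]
  [12, 8]

Each entry (A^⊗2)_ij equals the minimum over all length-2 walks i = v_0 → v_1 → … → v_2 = j of Σ_t A[v_t][v_{t+1}]. For example, for (i, j) = (0, 1) we minimise over 2 possible intermediate vertex sequences; the minimum is 8, attained along the walk 0 → 0 → 1.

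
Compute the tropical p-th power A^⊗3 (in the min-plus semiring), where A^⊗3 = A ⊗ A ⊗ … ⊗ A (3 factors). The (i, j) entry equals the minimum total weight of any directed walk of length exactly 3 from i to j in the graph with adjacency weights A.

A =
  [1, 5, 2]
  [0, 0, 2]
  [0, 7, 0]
A^⊗3 =
  [2, 5, 2]
  [0, 0, 2]
  [0, 5, 0]

Each entry (A^⊗3)_ij equals the minimum over all length-3 walks i = v_0 → v_1 → … → v_3 = j of Σ_t A[v_t][v_{t+1}]. For example, for (i, j) = (0, 2) we minimise over 9 possible intermediate vertex sequences; the minimum is 2, attained along the walk 0 → 2 → 2 → 2.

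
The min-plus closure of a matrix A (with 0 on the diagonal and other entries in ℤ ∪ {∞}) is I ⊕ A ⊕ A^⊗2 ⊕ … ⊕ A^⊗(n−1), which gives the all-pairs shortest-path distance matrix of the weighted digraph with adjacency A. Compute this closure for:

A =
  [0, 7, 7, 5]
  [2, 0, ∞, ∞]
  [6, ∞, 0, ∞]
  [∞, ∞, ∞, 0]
Closure =
  [0, 7, 7, 5]
  [2, 0, 9, 7]
  [6, 13, 0, 11]
  [∞, ∞, ∞, 0]

This is the Floyd-Warshall all-pairs shortest-path computation. For each intermediate vertex k = 0, 1, …, 3, update dist[i][j] ← min(dist[i][j], dist[i][k] + dist[k][j]). The final matrix gives, for each (i, j), the minimum total weight of any directed path from i to j (possibly empty when i = j).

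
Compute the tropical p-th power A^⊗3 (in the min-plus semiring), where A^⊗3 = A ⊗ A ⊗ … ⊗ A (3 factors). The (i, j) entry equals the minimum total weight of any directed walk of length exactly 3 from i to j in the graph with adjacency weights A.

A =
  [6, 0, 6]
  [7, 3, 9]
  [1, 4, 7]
A^⊗3 =
  [10, 6, 12]
  [13, 9, 15]
  [8, 4, 10]

Each entry (A^⊗3)_ij equals the minimum over all length-3 walks i = v_0 → v_1 → … → v_3 = j of Σ_t A[v_t][v_{t+1}]. For example, for (i, j) = (0, 2) we minimise over 9 possible intermediate vertex sequences; the minimum is 12, attained along the walk 0 → 1 → 1 → 2.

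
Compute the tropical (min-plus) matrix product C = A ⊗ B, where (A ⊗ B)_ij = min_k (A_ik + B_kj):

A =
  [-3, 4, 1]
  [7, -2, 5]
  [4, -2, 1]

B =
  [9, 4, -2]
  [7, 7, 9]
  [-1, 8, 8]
A ⊗ B =
  [0, 1, -5]
  [4, 5, 5]
  [0, 5, 2]

Apply the min-plus product entry-by-entry:
  C[0][0] = min over k of (A[0][0] + B[0][0] = -3 + 9 = 6, A[0][1] + B[1][0] = 4 + 7 = 11, A[0][2] + B[2][0] = 1 + -1 = 0) = 0 (attained at k = 2)
  C[0][1] = min over k of (A[0][0] + B[0][1] = -3 + 4 = 1, A[0][1] + B[1][1] = 4 + 7 = 11, A[0][2] + B[2][1] = 1 + 8 = 9) = 1 (attained at k = 0)
  C[0][2] = min over k of (A[0][0] + B[0][2] = -3 + -2 = -5, A[0][1] + B[1][2] = 4 + 9 = 13, A[0][2] + B[2][2] = 1 + 8 = 9) = -5 (attained at k = 0)
  C[1][0] = min over k of (A[1][0] + B[0][0] = 7 + 9 = 16, A[1][1] + B[1][0] = -2 + 7 = 5, A[1][2] + B[2][0] = 5 + -1 = 4) = 4 (attained at k = 2)
  C[1][1] = min over k of (A[1][0] + B[0][1] = 7 + 4 = 11, A[1][1] + B[1][1] = -2 + 7 = 5, A[1][2] + B[2][1] = 5 + 8 = 13) = 5 (attained at k = 1)
  C[1][2] = min over k of (A[1][0] + B[0][2] = 7 + -2 = 5, A[1][1] + B[1][2] = -2 + 9 = 7, A[1][2] + B[2][2] = 5 + 8 = 13) = 5 (attained at k = 0)
  C[2][0] = min over k of (A[2][0] + B[0][0] = 4 + 9 = 13, A[2][1] + B[1][0] = -2 + 7 = 5, A[2][2] + B[2][0] = 1 + -1 = 0) = 0 (attained at k = 2)
  C[2][1] = min over k of (A[2][0] + B[0][1] = 4 + 4 = 8, A[2][1] + B[1][1] = -2 + 7 = 5, A[2][2] + B[2][1] = 1 + 8 = 9) = 5 (attained at k = 1)
  C[2][2] = min over k of (A[2][0] + B[0][2] = 4 + -2 = 2, A[2][1] + B[1][2] = -2 + 9 = 7, A[2][2] + B[2][2] = 1 + 8 = 9) = 2 (attained at k = 0)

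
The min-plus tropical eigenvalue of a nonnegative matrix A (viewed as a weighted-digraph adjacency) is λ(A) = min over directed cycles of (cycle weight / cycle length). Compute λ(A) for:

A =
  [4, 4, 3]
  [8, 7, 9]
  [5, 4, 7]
λ(A) = 4

Enumerate directed cycles and compute their means (weight / length). Sample:
  cycle 0 → 0: weight = 4, length = 1, mean = 4/1 ≈ 4.000
  cycle 1 → 1: weight = 7, length = 1, mean = 7/1 ≈ 7.000
  cycle 2 → 2: weight = 7, length = 1, mean = 7/1 ≈ 7.000
  cycle 0 → 1 → 0: weight = 12, length = 2, mean = 12/2 ≈ 6.000
  cycle 0 → 2 → 0: weight = 8, length = 2, mean = 8/2 ≈ 4.000
  cycle 1 → 0 → 1: weight = 12, length = 2, mean = 12/2 ≈ 6.000
Minimum mean = 4.000, attained e.g. along the cycle 0 → 0 with weight 4 and length 1. So λ(A) = 4/1 = 4.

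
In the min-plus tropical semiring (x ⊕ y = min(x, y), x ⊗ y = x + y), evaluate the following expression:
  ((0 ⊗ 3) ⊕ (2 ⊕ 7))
((0 ⊗ 3) ⊕ (2 ⊕ 7)) = 2

Expand innermost to outermost. Recall ⊕ takes the minimum of its arguments and ⊗ takes their sum. Working out the expression ((0 ⊗ 3) ⊕ (2 ⊕ 7)) gives 2.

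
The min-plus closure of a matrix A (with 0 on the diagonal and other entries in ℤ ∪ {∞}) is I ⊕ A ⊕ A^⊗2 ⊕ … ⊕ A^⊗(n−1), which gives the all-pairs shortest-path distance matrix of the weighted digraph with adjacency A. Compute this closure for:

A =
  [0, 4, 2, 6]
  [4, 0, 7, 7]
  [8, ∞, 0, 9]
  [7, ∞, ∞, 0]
Closure =
  [0, 4, 2, 6]
  [4, 0, 6, 7]
  [8, 12, 0, 9]
  [7, 11, 9, 0]

This is the Floyd-Warshall all-pairs shortest-path computation. For each intermediate vertex k = 0, 1, …, 3, update dist[i][j] ← min(dist[i][j], dist[i][k] + dist[k][j]). The final matrix gives, for each (i, j), the minimum total weight of any directed path from i to j (possibly empty when i = j).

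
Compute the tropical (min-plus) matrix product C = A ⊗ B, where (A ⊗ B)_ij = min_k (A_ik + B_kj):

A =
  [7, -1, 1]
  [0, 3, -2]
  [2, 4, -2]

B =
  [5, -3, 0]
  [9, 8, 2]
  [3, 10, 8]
A ⊗ B =
  [4, 4, 1]
  [1, -3, 0]
  [1, -1, 2]

Apply the min-plus product entry-by-entry:
  C[0][0] = min over k of (A[0][0] + B[0][0] = 7 + 5 = 12, A[0][1] + B[1][0] = -1 + 9 = 8, A[0][2] + B[2][0] = 1 + 3 = 4) = 4 (attained at k = 2)
  C[0][1] = min over k of (A[0][0] + B[0][1] = 7 + -3 = 4, A[0][1] + B[1][1] = -1 + 8 = 7, A[0][2] + B[2][1] = 1 + 10 = 11) = 4 (attained at k = 0)
  C[0][2] = min over k of (A[0][0] + B[0][2] = 7 + 0 = 7, A[0][1] + B[1][2] = -1 + 2 = 1, A[0][2] + B[2][2] = 1 + 8 = 9) = 1 (attained at k = 1)
  C[1][0] = min over k of (A[1][0] + B[0][0] = 0 + 5 = 5, A[1][1] + B[1][0] = 3 + 9 = 12, A[1][2] + B[2][0] = -2 + 3 = 1) = 1 (attained at k = 2)
  C[1][1] = min over k of (A[1][0] + B[0][1] = 0 + -3 = -3, A[1][1] + B[1][1] = 3 + 8 = 11, A[1][2] + B[2][1] = -2 + 10 = 8) = -3 (attained at k = 0)
  C[1][2] = min over k of (A[1][0] + B[0][2] = 0 + 0 = 0, A[1][1] + B[1][2] = 3 + 2 = 5, A[1][2] + B[2][2] = -2 + 8 = 6) = 0 (attained at k = 0)
  C[2][0] = min over k of (A[2][0] + B[0][0] = 2 + 5 = 7, A[2][1] + B[1][0] = 4 + 9 = 13, A[2][2] + B[2][0] = -2 + 3 = 1) = 1 (attained at k = 2)
  C[2][1] = min over k of (A[2][0] + B[0][1] = 2 + -3 = -1, A[2][1] + B[1][1] = 4 + 8 = 12, A[2][2] + B[2][1] = -2 + 10 = 8) = -1 (attained at k = 0)
  C[2][2] = min over k of (A[2][0] + B[0][2] = 2 + 0 = 2, A[2][1] + B[1][2] = 4 + 2 = 6, A[2][2] + B[2][2] = -2 + 8 = 6) = 2 (attained at k = 0)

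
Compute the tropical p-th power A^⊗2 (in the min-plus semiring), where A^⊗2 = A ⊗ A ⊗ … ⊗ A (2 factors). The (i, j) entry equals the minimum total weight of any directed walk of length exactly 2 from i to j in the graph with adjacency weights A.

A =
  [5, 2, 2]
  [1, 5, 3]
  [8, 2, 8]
A^⊗2 =
  [3, 4, 5]
  [6, 3, 3]
  [3, 7, 5]

Each entry (A^⊗2)_ij equals the minimum over all length-2 walks i = v_0 → v_1 → … → v_2 = j of Σ_t A[v_t][v_{t+1}]. For example, for (i, j) = (0, 2) we minimise over 3 possible intermediate vertex sequences; the minimum is 5, attained along the walk 0 → 1 → 2.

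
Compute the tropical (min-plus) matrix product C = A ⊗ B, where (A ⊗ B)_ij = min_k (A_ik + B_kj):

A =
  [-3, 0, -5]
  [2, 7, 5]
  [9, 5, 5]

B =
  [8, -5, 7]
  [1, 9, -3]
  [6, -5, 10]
A ⊗ B =
  [1, -10, -3]
  [8, -3, 4]
  [6, 0, 2]

Apply the min-plus product entry-by-entry:
  C[0][0] = min over k of (A[0][0] + B[0][0] = -3 + 8 = 5, A[0][1] + B[1][0] = 0 + 1 = 1, A[0][2] + B[2][0] = -5 + 6 = 1) = 1 (attained at k = 1)
  C[0][1] = min over k of (A[0][0] + B[0][1] = -3 + -5 = -8, A[0][1] + B[1][1] = 0 + 9 = 9, A[0][2] + B[2][1] = -5 + -5 = -10) = -10 (attained at k = 2)
  C[0][2] = min over k of (A[0][0] + B[0][2] = -3 + 7 = 4, A[0][1] + B[1][2] = 0 + -3 = -3, A[0][2] + B[2][2] = -5 + 10 = 5) = -3 (attained at k = 1)
  C[1][0] = min over k of (A[1][0] + B[0][0] = 2 + 8 = 10, A[1][1] + B[1][0] = 7 + 1 = 8, A[1][2] + B[2][0] = 5 + 6 = 11) = 8 (attained at k = 1)
  C[1][1] = min over k of (A[1][0] + B[0][1] = 2 + -5 = -3, A[1][1] + B[1][1] = 7 + 9 = 16, A[1][2] + B[2][1] = 5 + -5 = 0) = -3 (attained at k = 0)
  C[1][2] = min over k of (A[1][0] + B[0][2] = 2 + 7 = 9, A[1][1] + B[1][2] = 7 + -3 = 4, A[1][2] + B[2][2] = 5 + 10 = 15) = 4 (attained at k = 1)
  C[2][0] = min over k of (A[2][0] + B[0][0] = 9 + 8 = 17, A[2][1] + B[1][0] = 5 + 1 = 6, A[2][2] + B[2][0] = 5 + 6 = 11) = 6 (attained at k = 1)
  C[2][1] = min over k of (A[2][0] + B[0][1] = 9 + -5 = 4, A[2][1] + B[1][1] = 5 + 9 = 14, A[2][2] + B[2][1] = 5 + -5 = 0) = 0 (attained at k = 2)
  C[2][2] = min over k of (A[2][0] + B[0][2] = 9 + 7 = 16, A[2][1] + B[1][2] = 5 + -3 = 2, A[2][2] + B[2][2] = 5 + 10 = 15) = 2 (attained at k = 1)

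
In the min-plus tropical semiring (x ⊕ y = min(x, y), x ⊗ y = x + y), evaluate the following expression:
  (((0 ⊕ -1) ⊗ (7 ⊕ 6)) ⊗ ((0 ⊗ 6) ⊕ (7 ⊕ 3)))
(((0 ⊕ -1) ⊗ (7 ⊕ 6)) ⊗ ((0 ⊗ 6) ⊕ (7 ⊕ 3))) = 8

Expand innermost to outermost. Recall ⊕ takes the minimum of its arguments and ⊗ takes their sum. Working out the expression (((0 ⊕ -1) ⊗ (7 ⊕ 6)) ⊗ ((0 ⊗ 6) ⊕ (7 ⊕ 3))) gives 8.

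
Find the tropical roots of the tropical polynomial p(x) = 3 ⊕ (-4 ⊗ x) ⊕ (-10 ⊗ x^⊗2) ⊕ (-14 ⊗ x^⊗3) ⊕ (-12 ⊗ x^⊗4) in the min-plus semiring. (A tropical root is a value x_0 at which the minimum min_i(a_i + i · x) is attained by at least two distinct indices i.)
Roots: {-2, 4, 6, 7}

Each tropical root is a break point of the lower envelope of the lines y = a_i + i · x (there are 5 lines, with slopes 0, 1, ..., 4). Only the lines that attain the minimum somewhere contribute to roots; other lines are dominated. Here the surviving (envelope) indices are i = 4, i = 3, i = 2, i = 1, i = 0.
Intersections between consecutive envelope lines give the roots: for adjacent envelope indices i < j the intersection is x = (a_i − a_j) / (j − i). Reading off the sorted break points: {-2, 4, 6, 7}.
Verification: at each break x_0, at least two indices attain the minimum of min_i(a_i + i · x_0).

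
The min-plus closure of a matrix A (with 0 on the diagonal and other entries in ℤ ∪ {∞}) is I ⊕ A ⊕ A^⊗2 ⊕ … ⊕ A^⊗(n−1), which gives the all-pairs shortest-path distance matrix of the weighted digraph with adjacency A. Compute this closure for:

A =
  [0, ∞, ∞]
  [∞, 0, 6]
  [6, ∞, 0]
Closure =
  [0, ∞, ∞]
  [12, 0, 6]
  [6, ∞, 0]

This is the Floyd-Warshall all-pairs shortest-path computation. For each intermediate vertex k = 0, 1, …, 2, update dist[i][j] ← min(dist[i][j], dist[i][k] + dist[k][j]). The final matrix gives, for each (i, j), the minimum total weight of any directed path from i to j (possibly empty when i = j).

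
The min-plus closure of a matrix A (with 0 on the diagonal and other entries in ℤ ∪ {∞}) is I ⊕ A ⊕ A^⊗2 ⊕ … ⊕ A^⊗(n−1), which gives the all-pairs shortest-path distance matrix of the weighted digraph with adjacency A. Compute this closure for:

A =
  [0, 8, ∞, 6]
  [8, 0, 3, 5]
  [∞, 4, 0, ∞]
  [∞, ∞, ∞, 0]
Closure =
  [0, 8, 11, 6]
  [8, 0, 3, 5]
  [12, 4, 0, 9]
  [∞, ∞, ∞, 0]

This is the Floyd-Warshall all-pairs shortest-path computation. For each intermediate vertex k = 0, 1, …, 3, update dist[i][j] ← min(dist[i][j], dist[i][k] + dist[k][j]). The final matrix gives, for each (i, j), the minimum total weight of any directed path from i to j (possibly empty when i = j).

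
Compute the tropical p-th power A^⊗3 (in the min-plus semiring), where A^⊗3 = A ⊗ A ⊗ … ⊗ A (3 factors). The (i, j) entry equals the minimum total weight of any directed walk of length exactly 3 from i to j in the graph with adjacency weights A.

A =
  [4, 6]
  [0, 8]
A^⊗3 =
  [10, 12]
  [6, 10]

Each entry (A^⊗3)_ij equals the minimum over all length-3 walks i = v_0 → v_1 → … → v_3 = j of Σ_t A[v_t][v_{t+1}]. For example, for (i, j) = (0, 1) we minimise over 4 possible intermediate vertex sequences; the minimum is 12, attained along the walk 0 → 1 → 0 → 1.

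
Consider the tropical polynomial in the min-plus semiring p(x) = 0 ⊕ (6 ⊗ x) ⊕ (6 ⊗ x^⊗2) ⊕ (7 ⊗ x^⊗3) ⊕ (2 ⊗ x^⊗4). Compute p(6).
p(6) = 0

A tropical monomial a ⊗ x^⊗i evaluates to a + i · x. Evaluating each term at x = 6:
  Term 0 contributes 0 + 0 · 6 = 0
  Term 1 contributes 6 + 1 · 6 = 12
  Term 2 contributes 6 + 2 · 6 = 18
  Term 3 contributes 7 + 3 · 6 = 25
  Term 4 contributes 2 + 4 · 6 = 26
p(6) = ⊕ of these = min[0, 12, 18, 25, 26] = 0.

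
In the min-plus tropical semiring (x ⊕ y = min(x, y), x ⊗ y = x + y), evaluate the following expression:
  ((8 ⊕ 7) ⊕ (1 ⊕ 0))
((8 ⊕ 7) ⊕ (1 ⊕ 0)) = 0

Expand innermost to outermost. Recall ⊕ takes the minimum of its arguments and ⊗ takes their sum. Working out the expression ((8 ⊕ 7) ⊕ (1 ⊕ 0)) gives 0.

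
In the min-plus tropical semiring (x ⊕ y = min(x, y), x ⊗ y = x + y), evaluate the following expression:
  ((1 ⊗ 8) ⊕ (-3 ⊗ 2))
((1 ⊗ 8) ⊕ (-3 ⊗ 2)) = -1

Expand innermost to outermost. Recall ⊕ takes the minimum of its arguments and ⊗ takes their sum. Working out the expression ((1 ⊗ 8) ⊕ (-3 ⊗ 2)) gives -1.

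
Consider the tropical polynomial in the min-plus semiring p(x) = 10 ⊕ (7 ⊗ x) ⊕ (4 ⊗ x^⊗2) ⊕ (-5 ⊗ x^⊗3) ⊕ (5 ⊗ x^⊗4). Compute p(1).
p(1) = -2

A tropical monomial a ⊗ x^⊗i evaluates to a + i · x. Evaluating each term at x = 1:
  Term 0 contributes 10 + 0 · 1 = 10
  Term 1 contributes 7 + 1 · 1 = 8
  Term 2 contributes 4 + 2 · 1 = 6
  Term 3 contributes -5 + 3 · 1 = -2
  Term 4 contributes 5 + 4 · 1 = 9
p(1) = ⊕ of these = min[10, 8, 6, -2, 9] = -2.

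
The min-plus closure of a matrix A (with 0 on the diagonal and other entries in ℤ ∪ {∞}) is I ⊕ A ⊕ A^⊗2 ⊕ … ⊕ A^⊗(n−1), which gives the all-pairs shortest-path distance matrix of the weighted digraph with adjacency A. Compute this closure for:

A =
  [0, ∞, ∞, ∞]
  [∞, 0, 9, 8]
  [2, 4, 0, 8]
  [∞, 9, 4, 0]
Closure =
  [0, ∞, ∞, ∞]
  [11, 0, 9, 8]
  [2, 4, 0, 8]
  [6, 8, 4, 0]

This is the Floyd-Warshall all-pairs shortest-path computation. For each intermediate vertex k = 0, 1, …, 3, update dist[i][j] ← min(dist[i][j], dist[i][k] + dist[k][j]). The final matrix gives, for each (i, j), the minimum total weight of any directed path from i to j (possibly empty when i = j).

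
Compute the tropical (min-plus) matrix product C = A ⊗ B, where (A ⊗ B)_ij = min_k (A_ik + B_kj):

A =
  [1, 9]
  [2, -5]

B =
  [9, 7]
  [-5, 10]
A ⊗ B =
  [4, 8]
  [-10, 5]

Apply the min-plus product entry-by-entry:
  C[0][0] = min over k of (A[0][0] + B[0][0] = 1 + 9 = 10, A[0][1] + B[1][0] = 9 + -5 = 4) = 4 (attained at k = 1)
  C[0][1] = min over k of (A[0][0] + B[0][1] = 1 + 7 = 8, A[0][1] + B[1][1] = 9 + 10 = 19) = 8 (attained at k = 0)
  C[1][0] = min over k of (A[1][0] + B[0][0] = 2 + 9 = 11, A[1][1] + B[1][0] = -5 + -5 = -10) = -10 (attained at k = 1)
  C[1][1] = min over k of (A[1][0] + B[0][1] = 2 + 7 = 9, A[1][1] + B[1][1] = -5 + 10 = 5) = 5 (attained at k = 1)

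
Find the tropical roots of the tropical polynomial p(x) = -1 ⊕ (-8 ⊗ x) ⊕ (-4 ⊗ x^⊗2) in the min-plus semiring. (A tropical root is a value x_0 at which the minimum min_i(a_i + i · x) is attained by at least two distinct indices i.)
Roots: {-4, 7}

Each tropical root is a break point of the lower envelope of the lines y = a_i + i · x (there are 3 lines, with slopes 0, 1, ..., 2). Only the lines that attain the minimum somewhere contribute to roots; other lines are dominated. Here the surviving (envelope) indices are i = 2, i = 1, i = 0.
Intersections between consecutive envelope lines give the roots: for adjacent envelope indices i < j the intersection is x = (a_i − a_j) / (j − i). Reading off the sorted break points: {-4, 7}.
Verification: at each break x_0, at least two indices attain the minimum of min_i(a_i + i · x_0).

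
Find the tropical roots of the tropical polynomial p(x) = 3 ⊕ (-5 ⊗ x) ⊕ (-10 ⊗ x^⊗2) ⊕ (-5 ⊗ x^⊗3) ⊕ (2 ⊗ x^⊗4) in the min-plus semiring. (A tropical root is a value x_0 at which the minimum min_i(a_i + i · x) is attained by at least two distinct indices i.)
Roots: {-7, -5, 5, 8}

Each tropical root is a break point of the lower envelope of the lines y = a_i + i · x (there are 5 lines, with slopes 0, 1, ..., 4). Only the lines that attain the minimum somewhere contribute to roots; other lines are dominated. Here the surviving (envelope) indices are i = 4, i = 3, i = 2, i = 1, i = 0.
Intersections between consecutive envelope lines give the roots: for adjacent envelope indices i < j the intersection is x = (a_i − a_j) / (j − i). Reading off the sorted break points: {-7, -5, 5, 8}.
Verification: at each break x_0, at least two indices attain the minimum of min_i(a_i + i · x_0).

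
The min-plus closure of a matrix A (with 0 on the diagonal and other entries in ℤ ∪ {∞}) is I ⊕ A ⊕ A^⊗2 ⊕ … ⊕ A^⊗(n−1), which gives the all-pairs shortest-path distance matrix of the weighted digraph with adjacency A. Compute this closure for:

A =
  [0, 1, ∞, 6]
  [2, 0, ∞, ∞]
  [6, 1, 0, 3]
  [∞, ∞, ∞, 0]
Closure =
  [0, 1, ∞, 6]
  [2, 0, ∞, 8]
  [3, 1, 0, 3]
  [∞, ∞, ∞, 0]

This is the Floyd-Warshall all-pairs shortest-path computation. For each intermediate vertex k = 0, 1, …, 3, update dist[i][j] ← min(dist[i][j], dist[i][k] + dist[k][j]). The final matrix gives, for each (i, j), the minimum total weight of any directed path from i to j (possibly empty when i = j).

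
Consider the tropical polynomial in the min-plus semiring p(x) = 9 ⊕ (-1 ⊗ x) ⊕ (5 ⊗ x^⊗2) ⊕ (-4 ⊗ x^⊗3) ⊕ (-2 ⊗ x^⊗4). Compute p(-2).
p(-2) = -10

A tropical monomial a ⊗ x^⊗i evaluates to a + i · x. Evaluating each term at x = -2:
  Term 0 contributes 9 + 0 · -2 = 9
  Term 1 contributes -1 + 1 · -2 = -3
  Term 2 contributes 5 + 2 · -2 = 1
  Term 3 contributes -4 + 3 · -2 = -10
  Term 4 contributes -2 + 4 · -2 = -10
p(-2) = ⊕ of these = min[9, -3, 1, -10, -10] = -10.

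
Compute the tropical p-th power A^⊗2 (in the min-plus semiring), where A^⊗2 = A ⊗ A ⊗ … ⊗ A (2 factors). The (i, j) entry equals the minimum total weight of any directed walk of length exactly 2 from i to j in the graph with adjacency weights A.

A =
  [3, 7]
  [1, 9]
A^⊗2 =
  [6, 10]
  [4, 8]

Each entry (A^⊗2)_ij equals the minimum over all length-2 walks i = v_0 → v_1 → … → v_2 = j of Σ_t A[v_t][v_{t+1}]. For example, for (i, j) = (0, 1) we minimise over 2 possible intermediate vertex sequences; the minimum is 10, attained along the walk 0 → 0 → 1.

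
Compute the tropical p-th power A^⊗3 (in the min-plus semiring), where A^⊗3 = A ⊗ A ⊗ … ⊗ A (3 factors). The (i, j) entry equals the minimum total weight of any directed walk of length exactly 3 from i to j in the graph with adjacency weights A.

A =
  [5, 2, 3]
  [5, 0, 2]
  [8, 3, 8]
A^⊗3 =
  [7, 2, 4]
  [5, 0, 2]
  [8, 3, 5]

Each entry (A^⊗3)_ij equals the minimum over all length-3 walks i = v_0 → v_1 → … → v_3 = j of Σ_t A[v_t][v_{t+1}]. For example, for (i, j) = (0, 2) we minimise over 9 possible intermediate vertex sequences; the minimum is 4, attained along the walk 0 → 1 → 1 → 2.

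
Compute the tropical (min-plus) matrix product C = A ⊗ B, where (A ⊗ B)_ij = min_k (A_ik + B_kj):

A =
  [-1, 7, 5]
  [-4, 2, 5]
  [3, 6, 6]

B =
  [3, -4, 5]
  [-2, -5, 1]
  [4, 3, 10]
A ⊗ B =
  [2, -5, 4]
  [-1, -8, 1]
  [4, -1, 7]

Apply the min-plus product entry-by-entry:
  C[0][0] = min over k of (A[0][0] + B[0][0] = -1 + 3 = 2, A[0][1] + B[1][0] = 7 + -2 = 5, A[0][2] + B[2][0] = 5 + 4 = 9) = 2 (attained at k = 0)
  C[0][1] = min over k of (A[0][0] + B[0][1] = -1 + -4 = -5, A[0][1] + B[1][1] = 7 + -5 = 2, A[0][2] + B[2][1] = 5 + 3 = 8) = -5 (attained at k = 0)
  C[0][2] = min over k of (A[0][0] + B[0][2] = -1 + 5 = 4, A[0][1] + B[1][2] = 7 + 1 = 8, A[0][2] + B[2][2] = 5 + 10 = 15) = 4 (attained at k = 0)
  C[1][0] = min over k of (A[1][0] + B[0][0] = -4 + 3 = -1, A[1][1] + B[1][0] = 2 + -2 = 0, A[1][2] + B[2][0] = 5 + 4 = 9) = -1 (attained at k = 0)
  C[1][1] = min over k of (A[1][0] + B[0][1] = -4 + -4 = -8, A[1][1] + B[1][1] = 2 + -5 = -3, A[1][2] + B[2][1] = 5 + 3 = 8) = -8 (attained at k = 0)
  C[1][2] = min over k of (A[1][0] + B[0][2] = -4 + 5 = 1, A[1][1] + B[1][2] = 2 + 1 = 3, A[1][2] + B[2][2] = 5 + 10 = 15) = 1 (attained at k = 0)
  C[2][0] = min over k of (A[2][0] + B[0][0] = 3 + 3 = 6, A[2][1] + B[1][0] = 6 + -2 = 4, A[2][2] + B[2][0] = 6 + 4 = 10) = 4 (attained at k = 1)
  C[2][1] = min over k of (A[2][0] + B[0][1] = 3 + -4 = -1, A[2][1] + B[1][1] = 6 + -5 = 1, A[2][2] + B[2][1] = 6 + 3 = 9) = -1 (attained at k = 0)
  C[2][2] = min over k of (A[2][0] + B[0][2] = 3 + 5 = 8, A[2][1] + B[1][2] = 6 + 1 = 7, A[2][2] + B[2][2] = 6 + 10 = 16) = 7 (attained at k = 1)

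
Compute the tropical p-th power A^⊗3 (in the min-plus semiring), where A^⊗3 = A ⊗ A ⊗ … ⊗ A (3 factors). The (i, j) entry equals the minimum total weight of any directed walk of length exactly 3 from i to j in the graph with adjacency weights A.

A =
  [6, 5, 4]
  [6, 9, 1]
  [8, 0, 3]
A^⊗3 =
  [10, 6, 5]
  [7, 4, 2]
  [9, 1, 4]

Each entry (A^⊗3)_ij equals the minimum over all length-3 walks i = v_0 → v_1 → … → v_3 = j of Σ_t A[v_t][v_{t+1}]. For example, for (i, j) = (0, 2) we minimise over 9 possible intermediate vertex sequences; the minimum is 5, attained along the walk 0 → 2 → 1 → 2.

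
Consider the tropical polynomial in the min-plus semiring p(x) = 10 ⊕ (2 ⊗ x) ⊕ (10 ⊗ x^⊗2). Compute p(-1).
p(-1) = 1

A tropical monomial a ⊗ x^⊗i evaluates to a + i · x. Evaluating each term at x = -1:
  Term 0 contributes 10 + 0 · -1 = 10
  Term 1 contributes 2 + 1 · -1 = 1
  Term 2 contributes 10 + 2 · -1 = 8
p(-1) = ⊕ of these = min[10, 1, 8] = 1.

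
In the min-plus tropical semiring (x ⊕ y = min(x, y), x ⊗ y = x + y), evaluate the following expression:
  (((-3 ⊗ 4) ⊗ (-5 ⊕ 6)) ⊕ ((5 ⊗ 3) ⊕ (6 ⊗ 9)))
(((-3 ⊗ 4) ⊗ (-5 ⊕ 6)) ⊕ ((5 ⊗ 3) ⊕ (6 ⊗ 9))) = -4

Expand innermost to outermost. Recall ⊕ takes the minimum of its arguments and ⊗ takes their sum. Working out the expression (((-3 ⊗ 4) ⊗ (-5 ⊕ 6)) ⊕ ((5 ⊗ 3) ⊕ (6 ⊗ 9))) gives -4.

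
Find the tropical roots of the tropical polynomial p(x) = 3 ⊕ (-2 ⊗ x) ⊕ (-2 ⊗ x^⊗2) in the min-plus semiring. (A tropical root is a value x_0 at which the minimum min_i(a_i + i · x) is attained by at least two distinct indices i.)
Roots: {0, 5}

Each tropical root is a break point of the lower envelope of the lines y = a_i + i · x (there are 3 lines, with slopes 0, 1, ..., 2). Only the lines that attain the minimum somewhere contribute to roots; other lines are dominated. Here the surviving (envelope) indices are i = 2, i = 1, i = 0.
Intersections between consecutive envelope lines give the roots: for adjacent envelope indices i < j the intersection is x = (a_i − a_j) / (j − i). Reading off the sorted break points: {0, 5}.
Verification: at each break x_0, at least two indices attain the minimum of min_i(a_i + i · x_0).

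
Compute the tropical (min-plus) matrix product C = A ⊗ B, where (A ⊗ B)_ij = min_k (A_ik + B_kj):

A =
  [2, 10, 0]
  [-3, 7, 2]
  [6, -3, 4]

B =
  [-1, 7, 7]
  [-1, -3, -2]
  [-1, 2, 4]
A ⊗ B =
  [-1, 2, 4]
  [-4, 4, 4]
  [-4, -6, -5]

Apply the min-plus product entry-by-entry:
  C[0][0] = min over k of (A[0][0] + B[0][0] = 2 + -1 = 1, A[0][1] + B[1][0] = 10 + -1 = 9, A[0][2] + B[2][0] = 0 + -1 = -1) = -1 (attained at k = 2)
  C[0][1] = min over k of (A[0][0] + B[0][1] = 2 + 7 = 9, A[0][1] + B[1][1] = 10 + -3 = 7, A[0][2] + B[2][1] = 0 + 2 = 2) = 2 (attained at k = 2)
  C[0][2] = min over k of (A[0][0] + B[0][2] = 2 + 7 = 9, A[0][1] + B[1][2] = 10 + -2 = 8, A[0][2] + B[2][2] = 0 + 4 = 4) = 4 (attained at k = 2)
  C[1][0] = min over k of (A[1][0] + B[0][0] = -3 + -1 = -4, A[1][1] + B[1][0] = 7 + -1 = 6, A[1][2] + B[2][0] = 2 + -1 = 1) = -4 (attained at k = 0)
  C[1][1] = min over k of (A[1][0] + B[0][1] = -3 + 7 = 4, A[1][1] + B[1][1] = 7 + -3 = 4, A[1][2] + B[2][1] = 2 + 2 = 4) = 4 (attained at k = 0)
  C[1][2] = min over k of (A[1][0] + B[0][2] = -3 + 7 = 4, A[1][1] + B[1][2] = 7 + -2 = 5, A[1][2] + B[2][2] = 2 + 4 = 6) = 4 (attained at k = 0)
  C[2][0] = min over k of (A[2][0] + B[0][0] = 6 + -1 = 5, A[2][1] + B[1][0] = -3 + -1 = -4, A[2][2] + B[2][0] = 4 + -1 = 3) = -4 (attained at k = 1)
  C[2][1] = min over k of (A[2][0] + B[0][1] = 6 + 7 = 13, A[2][1] + B[1][1] = -3 + -3 = -6, A[2][2] + B[2][1] = 4 + 2 = 6) = -6 (attained at k = 1)
  C[2][2] = min over k of (A[2][0] + B[0][2] = 6 + 7 = 13, A[2][1] + B[1][2] = -3 + -2 = -5, A[2][2] + B[2][2] = 4 + 4 = 8) = -5 (attained at k = 1)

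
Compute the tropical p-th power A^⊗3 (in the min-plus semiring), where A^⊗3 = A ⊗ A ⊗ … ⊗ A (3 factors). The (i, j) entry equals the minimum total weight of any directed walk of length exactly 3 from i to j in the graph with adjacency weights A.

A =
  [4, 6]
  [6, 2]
A^⊗3 =
  [12, 10]
  [10, 6]

Each entry (A^⊗3)_ij equals the minimum over all length-3 walks i = v_0 → v_1 → … → v_3 = j of Σ_t A[v_t][v_{t+1}]. For example, for (i, j) = (0, 1) we minimise over 4 possible intermediate vertex sequences; the minimum is 10, attained along the walk 0 → 1 → 1 → 1.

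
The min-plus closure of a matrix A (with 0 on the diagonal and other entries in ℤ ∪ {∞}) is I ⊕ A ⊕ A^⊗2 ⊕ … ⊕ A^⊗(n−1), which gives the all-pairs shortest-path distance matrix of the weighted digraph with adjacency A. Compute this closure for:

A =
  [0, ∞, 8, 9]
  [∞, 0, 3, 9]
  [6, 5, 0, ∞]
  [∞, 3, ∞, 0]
Closure =
  [0, 12, 8, 9]
  [9, 0, 3, 9]
  [6, 5, 0, 14]
  [12, 3, 6, 0]

This is the Floyd-Warshall all-pairs shortest-path computation. For each intermediate vertex k = 0, 1, …, 3, update dist[i][j] ← min(dist[i][j], dist[i][k] + dist[k][j]). The final matrix gives, for each (i, j), the minimum total weight of any directed path from i to j (possibly empty when i = j).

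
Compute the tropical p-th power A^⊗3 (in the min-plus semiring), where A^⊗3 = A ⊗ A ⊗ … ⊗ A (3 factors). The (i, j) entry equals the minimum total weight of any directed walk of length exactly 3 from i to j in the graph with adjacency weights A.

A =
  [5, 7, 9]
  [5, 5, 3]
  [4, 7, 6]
A^⊗3 =
  [14, 17, 15]
  [12, 14, 13]
  [14, 16, 14]

Each entry (A^⊗3)_ij equals the minimum over all length-3 walks i = v_0 → v_1 → … → v_3 = j of Σ_t A[v_t][v_{t+1}]. For example, for (i, j) = (0, 2) we minimise over 9 possible intermediate vertex sequences; the minimum is 15, attained along the walk 0 → 0 → 1 → 2.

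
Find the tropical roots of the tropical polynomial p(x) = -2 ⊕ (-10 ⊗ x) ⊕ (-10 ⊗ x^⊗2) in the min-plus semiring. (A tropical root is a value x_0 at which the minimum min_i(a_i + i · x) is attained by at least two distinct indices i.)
Roots: {0, 8}

Each tropical root is a break point of the lower envelope of the lines y = a_i + i · x (there are 3 lines, with slopes 0, 1, ..., 2). Only the lines that attain the minimum somewhere contribute to roots; other lines are dominated. Here the surviving (envelope) indices are i = 2, i = 1, i = 0.
Intersections between consecutive envelope lines give the roots: for adjacent envelope indices i < j the intersection is x = (a_i − a_j) / (j − i). Reading off the sorted break points: {0, 8}.
Verification: at each break x_0, at least two indices attain the minimum of min_i(a_i + i · x_0).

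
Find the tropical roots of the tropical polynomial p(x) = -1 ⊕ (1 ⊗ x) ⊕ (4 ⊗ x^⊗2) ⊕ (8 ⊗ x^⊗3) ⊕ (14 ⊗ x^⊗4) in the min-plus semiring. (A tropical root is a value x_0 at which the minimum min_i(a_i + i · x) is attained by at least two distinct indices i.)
Roots: {-6, -4, -3, -2}

Each tropical root is a break point of the lower envelope of the lines y = a_i + i · x (there are 5 lines, with slopes 0, 1, ..., 4). Only the lines that attain the minimum somewhere contribute to roots; other lines are dominated. Here the surviving (envelope) indices are i = 4, i = 3, i = 2, i = 1, i = 0.
Intersections between consecutive envelope lines give the roots: for adjacent envelope indices i < j the intersection is x = (a_i − a_j) / (j − i). Reading off the sorted break points: {-6, -4, -3, -2}.
Verification: at each break x_0, at least two indices attain the minimum of min_i(a_i + i · x_0).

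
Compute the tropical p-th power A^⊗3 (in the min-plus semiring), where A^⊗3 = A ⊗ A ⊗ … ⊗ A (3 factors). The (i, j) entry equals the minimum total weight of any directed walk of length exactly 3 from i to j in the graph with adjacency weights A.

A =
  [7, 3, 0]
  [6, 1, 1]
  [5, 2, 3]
A^⊗3 =
  [8, 3, 3]
  [7, 3, 3]
  [8, 4, 4]

Each entry (A^⊗3)_ij equals the minimum over all length-3 walks i = v_0 → v_1 → … → v_3 = j of Σ_t A[v_t][v_{t+1}]. For example, for (i, j) = (0, 2) we minimise over 9 possible intermediate vertex sequences; the minimum is 3, attained along the walk 0 → 2 → 1 → 2.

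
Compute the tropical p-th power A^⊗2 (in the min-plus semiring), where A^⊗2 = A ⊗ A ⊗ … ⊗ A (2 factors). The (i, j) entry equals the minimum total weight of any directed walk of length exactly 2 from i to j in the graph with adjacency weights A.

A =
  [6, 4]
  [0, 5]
A^⊗2 =
  [4, 9]
  [5, 4]

Each entry (A^⊗2)_ij equals the minimum over all length-2 walks i = v_0 → v_1 → … → v_2 = j of Σ_t A[v_t][v_{t+1}]. For example, for (i, j) = (0, 1) we minimise over 2 possible intermediate vertex sequences; the minimum is 9, attained along the walk 0 → 1 → 1.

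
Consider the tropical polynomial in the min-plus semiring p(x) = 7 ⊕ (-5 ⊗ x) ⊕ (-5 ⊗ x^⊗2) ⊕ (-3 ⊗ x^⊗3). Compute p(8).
p(8) = 3

A tropical monomial a ⊗ x^⊗i evaluates to a + i · x. Evaluating each term at x = 8:
  Term 0 contributes 7 + 0 · 8 = 7
  Term 1 contributes -5 + 1 · 8 = 3
  Term 2 contributes -5 + 2 · 8 = 11
  Term 3 contributes -3 + 3 · 8 = 21
p(8) = ⊕ of these = min[7, 3, 11, 21] = 3.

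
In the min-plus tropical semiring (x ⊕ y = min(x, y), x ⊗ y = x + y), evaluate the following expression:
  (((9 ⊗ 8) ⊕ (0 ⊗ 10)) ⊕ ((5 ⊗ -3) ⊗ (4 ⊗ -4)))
(((9 ⊗ 8) ⊕ (0 ⊗ 10)) ⊕ ((5 ⊗ -3) ⊗ (4 ⊗ -4))) = 2

Expand innermost to outermost. Recall ⊕ takes the minimum of its arguments and ⊗ takes their sum. Working out the expression (((9 ⊗ 8) ⊕ (0 ⊗ 10)) ⊕ ((5 ⊗ -3) ⊗ (4 ⊗ -4))) gives 2.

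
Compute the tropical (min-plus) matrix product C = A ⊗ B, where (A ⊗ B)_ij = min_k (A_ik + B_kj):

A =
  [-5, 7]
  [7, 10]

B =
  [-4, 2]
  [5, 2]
A ⊗ B =
  [-9, -3]
  [3, 9]

Apply the min-plus product entry-by-entry:
  C[0][0] = min over k of (A[0][0] + B[0][0] = -5 + -4 = -9, A[0][1] + B[1][0] = 7 + 5 = 12) = -9 (attained at k = 0)
  C[0][1] = min over k of (A[0][0] + B[0][1] = -5 + 2 = -3, A[0][1] + B[1][1] = 7 + 2 = 9) = -3 (attained at k = 0)
  C[1][0] = min over k of (A[1][0] + B[0][0] = 7 + -4 = 3, A[1][1] + B[1][0] = 10 + 5 = 15) = 3 (attained at k = 0)
  C[1][1] = min over k of (A[1][0] + B[0][1] = 7 + 2 = 9, A[1][1] + B[1][1] = 10 + 2 = 12) = 9 (attained at k = 0)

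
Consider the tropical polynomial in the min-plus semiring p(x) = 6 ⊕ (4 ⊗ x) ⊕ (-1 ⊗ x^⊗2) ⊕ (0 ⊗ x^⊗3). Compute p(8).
p(8) = 6

A tropical monomial a ⊗ x^⊗i evaluates to a + i · x. Evaluating each term at x = 8:
  Term 0 contributes 6 + 0 · 8 = 6
  Term 1 contributes 4 + 1 · 8 = 12
  Term 2 contributes -1 + 2 · 8 = 15
  Term 3 contributes 0 + 3 · 8 = 24
p(8) = ⊕ of these = min[6, 12, 15, 24] = 6.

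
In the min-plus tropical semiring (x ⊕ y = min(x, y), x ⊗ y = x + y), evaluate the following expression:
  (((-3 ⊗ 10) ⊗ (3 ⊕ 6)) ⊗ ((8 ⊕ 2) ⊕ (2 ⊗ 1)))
(((-3 ⊗ 10) ⊗ (3 ⊕ 6)) ⊗ ((8 ⊕ 2) ⊕ (2 ⊗ 1))) = 12

Expand innermost to outermost. Recall ⊕ takes the minimum of its arguments and ⊗ takes their sum. Working out the expression (((-3 ⊗ 10) ⊗ (3 ⊕ 6)) ⊗ ((8 ⊕ 2) ⊕ (2 ⊗ 1))) gives 12.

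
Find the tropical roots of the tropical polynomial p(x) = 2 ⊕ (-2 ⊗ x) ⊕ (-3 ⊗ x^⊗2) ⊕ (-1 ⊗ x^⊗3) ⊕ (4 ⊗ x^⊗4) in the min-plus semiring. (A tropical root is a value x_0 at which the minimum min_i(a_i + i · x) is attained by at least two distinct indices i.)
Roots: {-5, -2, 1, 4}

Each tropical root is a break point of the lower envelope of the lines y = a_i + i · x (there are 5 lines, with slopes 0, 1, ..., 4). Only the lines that attain the minimum somewhere contribute to roots; other lines are dominated. Here the surviving (envelope) indices are i = 4, i = 3, i = 2, i = 1, i = 0.
Intersections between consecutive envelope lines give the roots: for adjacent envelope indices i < j the intersection is x = (a_i − a_j) / (j − i). Reading off the sorted break points: {-5, -2, 1, 4}.
Verification: at each break x_0, at least two indices attain the minimum of min_i(a_i + i · x_0).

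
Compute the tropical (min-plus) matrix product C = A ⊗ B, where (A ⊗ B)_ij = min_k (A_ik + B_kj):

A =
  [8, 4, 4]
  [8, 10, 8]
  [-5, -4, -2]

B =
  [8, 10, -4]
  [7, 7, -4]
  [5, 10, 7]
A ⊗ B =
  [9, 11, 0]
  [13, 17, 4]
  [3, 3, -9]

Apply the min-plus product entry-by-entry:
  C[0][0] = min over k of (A[0][0] + B[0][0] = 8 + 8 = 16, A[0][1] + B[1][0] = 4 + 7 = 11, A[0][2] + B[2][0] = 4 + 5 = 9) = 9 (attained at k = 2)
  C[0][1] = min over k of (A[0][0] + B[0][1] = 8 + 10 = 18, A[0][1] + B[1][1] = 4 + 7 = 11, A[0][2] + B[2][1] = 4 + 10 = 14) = 11 (attained at k = 1)
  C[0][2] = min over k of (A[0][0] + B[0][2] = 8 + -4 = 4, A[0][1] + B[1][2] = 4 + -4 = 0, A[0][2] + B[2][2] = 4 + 7 = 11) = 0 (attained at k = 1)
  C[1][0] = min over k of (A[1][0] + B[0][0] = 8 + 8 = 16, A[1][1] + B[1][0] = 10 + 7 = 17, A[1][2] + B[2][0] = 8 + 5 = 13) = 13 (attained at k = 2)
  C[1][1] = min over k of (A[1][0] + B[0][1] = 8 + 10 = 18, A[1][1] + B[1][1] = 10 + 7 = 17, A[1][2] + B[2][1] = 8 + 10 = 18) = 17 (attained at k = 1)
  C[1][2] = min over k of (A[1][0] + B[0][2] = 8 + -4 = 4, A[1][1] + B[1][2] = 10 + -4 = 6, A[1][2] + B[2][2] = 8 + 7 = 15) = 4 (attained at k = 0)
  C[2][0] = min over k of (A[2][0] + B[0][0] = -5 + 8 = 3, A[2][1] + B[1][0] = -4 + 7 = 3, A[2][2] + B[2][0] = -2 + 5 = 3) = 3 (attained at k = 0)
  C[2][1] = min over k of (A[2][0] + B[0][1] = -5 + 10 = 5, A[2][1] + B[1][1] = -4 + 7 = 3, A[2][2] + B[2][1] = -2 + 10 = 8) = 3 (attained at k = 1)
  C[2][2] = min over k of (A[2][0] + B[0][2] = -5 + -4 = -9, A[2][1] + B[1][2] = -4 + -4 = -8, A[2][2] + B[2][2] = -2 + 7 = 5) = -9 (attained at k = 0)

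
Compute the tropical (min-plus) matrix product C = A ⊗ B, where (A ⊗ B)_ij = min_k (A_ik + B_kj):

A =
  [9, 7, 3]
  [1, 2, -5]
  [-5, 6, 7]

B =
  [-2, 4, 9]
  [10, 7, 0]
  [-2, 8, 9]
A ⊗ B =
  [1, 11, 7]
  [-7, 3, 2]
  [-7, -1, 4]

Apply the min-plus product entry-by-entry:
  C[0][0] = min over k of (A[0][0] + B[0][0] = 9 + -2 = 7, A[0][1] + B[1][0] = 7 + 10 = 17, A[0][2] + B[2][0] = 3 + -2 = 1) = 1 (attained at k = 2)
  C[0][1] = min over k of (A[0][0] + B[0][1] = 9 + 4 = 13, A[0][1] + B[1][1] = 7 + 7 = 14, A[0][2] + B[2][1] = 3 + 8 = 11) = 11 (attained at k = 2)
  C[0][2] = min over k of (A[0][0] + B[0][2] = 9 + 9 = 18, A[0][1] + B[1][2] = 7 + 0 = 7, A[0][2] + B[2][2] = 3 + 9 = 12) = 7 (attained at k = 1)
  C[1][0] = min over k of (A[1][0] + B[0][0] = 1 + -2 = -1, A[1][1] + B[1][0] = 2 + 10 = 12, A[1][2] + B[2][0] = -5 + -2 = -7) = -7 (attained at k = 2)
  C[1][1] = min over k of (A[1][0] + B[0][1] = 1 + 4 = 5, A[1][1] + B[1][1] = 2 + 7 = 9, A[1][2] + B[2][1] = -5 + 8 = 3) = 3 (attained at k = 2)
  C[1][2] = min over k of (A[1][0] + B[0][2] = 1 + 9 = 10, A[1][1] + B[1][2] = 2 + 0 = 2, A[1][2] + B[2][2] = -5 + 9 = 4) = 2 (attained at k = 1)
  C[2][0] = min over k of (A[2][0] + B[0][0] = -5 + -2 = -7, A[2][1] + B[1][0] = 6 + 10 = 16, A[2][2] + B[2][0] = 7 + -2 = 5) = -7 (attained at k = 0)
  C[2][1] = min over k of (A[2][0] + B[0][1] = -5 + 4 = -1, A[2][1] + B[1][1] = 6 + 7 = 13, A[2][2] + B[2][1] = 7 + 8 = 15) = -1 (attained at k = 0)
  C[2][2] = min over k of (A[2][0] + B[0][2] = -5 + 9 = 4, A[2][1] + B[1][2] = 6 + 0 = 6, A[2][2] + B[2][2] = 7 + 9 = 16) = 4 (attained at k = 0)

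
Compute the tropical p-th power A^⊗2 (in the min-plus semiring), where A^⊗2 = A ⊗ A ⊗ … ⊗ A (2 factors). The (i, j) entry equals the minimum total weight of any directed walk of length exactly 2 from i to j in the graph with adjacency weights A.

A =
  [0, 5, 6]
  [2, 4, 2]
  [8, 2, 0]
A^⊗2 =
  [0, 5, 6]
  [2, 4, 2]
  [4, 2, 0]

Each entry (A^⊗2)_ij equals the minimum over all length-2 walks i = v_0 → v_1 → … → v_2 = j of Σ_t A[v_t][v_{t+1}]. For example, for (i, j) = (0, 2) we minimise over 3 possible intermediate vertex sequences; the minimum is 6, attained along the walk 0 → 0 → 2.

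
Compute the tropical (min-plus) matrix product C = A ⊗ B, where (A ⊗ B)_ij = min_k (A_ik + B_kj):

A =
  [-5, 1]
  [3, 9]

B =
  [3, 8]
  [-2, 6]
A ⊗ B =
  [-2, 3]
  [6, 11]

Apply the min-plus product entry-by-entry:
  C[0][0] = min over k of (A[0][0] + B[0][0] = -5 + 3 = -2, A[0][1] + B[1][0] = 1 + -2 = -1) = -2 (attained at k = 0)
  C[0][1] = min over k of (A[0][0] + B[0][1] = -5 + 8 = 3, A[0][1] + B[1][1] = 1 + 6 = 7) = 3 (attained at k = 0)
  C[1][0] = min over k of (A[1][0] + B[0][0] = 3 + 3 = 6, A[1][1] + B[1][0] = 9 + -2 = 7) = 6 (attained at k = 0)
  C[1][1] = min over k of (A[1][0] + B[0][1] = 3 + 8 = 11, A[1][1] + B[1][1] = 9 + 6 = 15) = 11 (attained at k = 0)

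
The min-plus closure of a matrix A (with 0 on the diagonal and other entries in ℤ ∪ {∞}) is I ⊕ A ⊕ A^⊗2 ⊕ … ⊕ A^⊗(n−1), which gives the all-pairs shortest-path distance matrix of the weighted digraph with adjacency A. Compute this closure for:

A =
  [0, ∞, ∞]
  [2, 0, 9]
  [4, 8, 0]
Closure =
  [0, ∞, ∞]
  [2, 0, 9]
  [4, 8, 0]

This is the Floyd-Warshall all-pairs shortest-path computation. For each intermediate vertex k = 0, 1, …, 2, update dist[i][j] ← min(dist[i][j], dist[i][k] + dist[k][j]). The final matrix gives, for each (i, j), the minimum total weight of any directed path from i to j (possibly empty when i = j).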